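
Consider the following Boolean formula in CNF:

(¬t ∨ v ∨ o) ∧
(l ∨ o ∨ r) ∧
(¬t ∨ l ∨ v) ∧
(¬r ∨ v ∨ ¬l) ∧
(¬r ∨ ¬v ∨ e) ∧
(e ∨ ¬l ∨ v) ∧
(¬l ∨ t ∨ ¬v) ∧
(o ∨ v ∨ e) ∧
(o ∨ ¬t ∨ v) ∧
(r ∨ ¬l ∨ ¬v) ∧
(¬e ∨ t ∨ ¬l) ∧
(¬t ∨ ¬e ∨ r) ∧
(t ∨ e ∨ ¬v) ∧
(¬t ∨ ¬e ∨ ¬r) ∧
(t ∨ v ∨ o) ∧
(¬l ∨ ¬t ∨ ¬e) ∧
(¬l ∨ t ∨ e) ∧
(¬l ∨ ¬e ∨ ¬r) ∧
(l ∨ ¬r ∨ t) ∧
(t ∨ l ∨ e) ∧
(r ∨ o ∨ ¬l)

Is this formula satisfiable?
Yes

Yes, the formula is satisfiable.

One satisfying assignment is: o=True, l=False, r=False, v=True, e=False, t=True

Verification: With this assignment, all 21 clauses evaluate to true.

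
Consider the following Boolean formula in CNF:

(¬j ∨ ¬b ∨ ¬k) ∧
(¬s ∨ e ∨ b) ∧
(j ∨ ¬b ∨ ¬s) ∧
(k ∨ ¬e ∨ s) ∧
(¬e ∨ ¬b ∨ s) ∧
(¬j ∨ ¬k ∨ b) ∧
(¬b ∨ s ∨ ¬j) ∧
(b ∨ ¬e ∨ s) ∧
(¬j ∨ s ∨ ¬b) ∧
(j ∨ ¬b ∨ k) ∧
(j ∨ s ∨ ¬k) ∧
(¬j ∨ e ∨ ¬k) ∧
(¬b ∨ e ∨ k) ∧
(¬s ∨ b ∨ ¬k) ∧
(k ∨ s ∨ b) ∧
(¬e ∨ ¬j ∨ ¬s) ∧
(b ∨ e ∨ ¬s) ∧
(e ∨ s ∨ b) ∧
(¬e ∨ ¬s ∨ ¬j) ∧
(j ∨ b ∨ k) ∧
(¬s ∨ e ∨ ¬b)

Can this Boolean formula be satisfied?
No

No, the formula is not satisfiable.

No assignment of truth values to the variables can make all 21 clauses true simultaneously.

The formula is UNSAT (unsatisfiable).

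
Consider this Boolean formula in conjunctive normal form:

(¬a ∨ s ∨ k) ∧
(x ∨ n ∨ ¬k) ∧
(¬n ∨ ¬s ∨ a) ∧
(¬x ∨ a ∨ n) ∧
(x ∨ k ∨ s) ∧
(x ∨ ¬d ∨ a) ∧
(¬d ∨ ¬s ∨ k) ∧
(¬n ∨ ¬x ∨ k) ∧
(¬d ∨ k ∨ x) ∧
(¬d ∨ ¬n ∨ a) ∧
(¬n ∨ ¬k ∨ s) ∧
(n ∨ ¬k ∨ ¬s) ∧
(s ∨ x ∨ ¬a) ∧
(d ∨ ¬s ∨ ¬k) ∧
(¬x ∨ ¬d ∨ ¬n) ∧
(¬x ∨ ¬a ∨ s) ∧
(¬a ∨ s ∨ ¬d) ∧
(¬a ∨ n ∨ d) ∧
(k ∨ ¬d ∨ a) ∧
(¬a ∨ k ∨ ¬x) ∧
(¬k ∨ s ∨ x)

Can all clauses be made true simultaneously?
Yes

Yes, the formula is satisfiable.

One satisfying assignment is: n=False, k=False, d=False, a=False, s=True, x=False

Verification: With this assignment, all 21 clauses evaluate to true.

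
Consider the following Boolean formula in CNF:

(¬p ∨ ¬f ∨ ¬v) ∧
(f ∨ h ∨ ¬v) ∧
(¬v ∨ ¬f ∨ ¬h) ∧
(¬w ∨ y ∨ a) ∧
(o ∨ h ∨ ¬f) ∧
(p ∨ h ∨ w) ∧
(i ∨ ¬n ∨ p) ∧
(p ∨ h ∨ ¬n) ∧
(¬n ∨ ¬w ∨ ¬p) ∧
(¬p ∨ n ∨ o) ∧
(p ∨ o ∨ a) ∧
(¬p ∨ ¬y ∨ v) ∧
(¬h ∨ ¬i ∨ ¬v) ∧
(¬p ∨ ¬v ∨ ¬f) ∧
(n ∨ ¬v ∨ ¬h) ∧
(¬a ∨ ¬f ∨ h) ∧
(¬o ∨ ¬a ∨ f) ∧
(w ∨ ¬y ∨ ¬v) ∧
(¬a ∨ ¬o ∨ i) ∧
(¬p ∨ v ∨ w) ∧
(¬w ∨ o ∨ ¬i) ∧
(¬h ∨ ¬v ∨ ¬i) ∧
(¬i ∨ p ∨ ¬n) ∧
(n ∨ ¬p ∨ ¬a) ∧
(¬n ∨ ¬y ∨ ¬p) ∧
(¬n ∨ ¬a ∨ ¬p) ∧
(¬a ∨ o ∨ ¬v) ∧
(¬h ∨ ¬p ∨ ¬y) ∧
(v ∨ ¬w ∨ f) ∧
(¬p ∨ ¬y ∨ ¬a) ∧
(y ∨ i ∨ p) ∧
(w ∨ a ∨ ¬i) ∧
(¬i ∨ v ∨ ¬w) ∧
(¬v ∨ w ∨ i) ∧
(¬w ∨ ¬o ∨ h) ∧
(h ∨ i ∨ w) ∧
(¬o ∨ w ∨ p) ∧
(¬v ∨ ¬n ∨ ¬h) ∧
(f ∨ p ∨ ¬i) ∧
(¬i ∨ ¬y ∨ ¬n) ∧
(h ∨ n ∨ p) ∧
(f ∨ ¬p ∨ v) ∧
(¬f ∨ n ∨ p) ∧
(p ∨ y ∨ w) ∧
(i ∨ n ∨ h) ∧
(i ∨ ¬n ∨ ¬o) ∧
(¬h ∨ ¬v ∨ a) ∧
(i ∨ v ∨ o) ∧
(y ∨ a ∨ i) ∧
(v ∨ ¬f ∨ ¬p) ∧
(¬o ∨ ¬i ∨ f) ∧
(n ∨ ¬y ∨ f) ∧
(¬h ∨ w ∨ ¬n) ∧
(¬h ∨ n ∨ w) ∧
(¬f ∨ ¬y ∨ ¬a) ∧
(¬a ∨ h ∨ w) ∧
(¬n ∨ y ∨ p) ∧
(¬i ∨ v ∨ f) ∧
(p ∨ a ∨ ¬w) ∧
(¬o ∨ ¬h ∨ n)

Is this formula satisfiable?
No

No, the formula is not satisfiable.

No assignment of truth values to the variables can make all 60 clauses true simultaneously.

The formula is UNSAT (unsatisfiable).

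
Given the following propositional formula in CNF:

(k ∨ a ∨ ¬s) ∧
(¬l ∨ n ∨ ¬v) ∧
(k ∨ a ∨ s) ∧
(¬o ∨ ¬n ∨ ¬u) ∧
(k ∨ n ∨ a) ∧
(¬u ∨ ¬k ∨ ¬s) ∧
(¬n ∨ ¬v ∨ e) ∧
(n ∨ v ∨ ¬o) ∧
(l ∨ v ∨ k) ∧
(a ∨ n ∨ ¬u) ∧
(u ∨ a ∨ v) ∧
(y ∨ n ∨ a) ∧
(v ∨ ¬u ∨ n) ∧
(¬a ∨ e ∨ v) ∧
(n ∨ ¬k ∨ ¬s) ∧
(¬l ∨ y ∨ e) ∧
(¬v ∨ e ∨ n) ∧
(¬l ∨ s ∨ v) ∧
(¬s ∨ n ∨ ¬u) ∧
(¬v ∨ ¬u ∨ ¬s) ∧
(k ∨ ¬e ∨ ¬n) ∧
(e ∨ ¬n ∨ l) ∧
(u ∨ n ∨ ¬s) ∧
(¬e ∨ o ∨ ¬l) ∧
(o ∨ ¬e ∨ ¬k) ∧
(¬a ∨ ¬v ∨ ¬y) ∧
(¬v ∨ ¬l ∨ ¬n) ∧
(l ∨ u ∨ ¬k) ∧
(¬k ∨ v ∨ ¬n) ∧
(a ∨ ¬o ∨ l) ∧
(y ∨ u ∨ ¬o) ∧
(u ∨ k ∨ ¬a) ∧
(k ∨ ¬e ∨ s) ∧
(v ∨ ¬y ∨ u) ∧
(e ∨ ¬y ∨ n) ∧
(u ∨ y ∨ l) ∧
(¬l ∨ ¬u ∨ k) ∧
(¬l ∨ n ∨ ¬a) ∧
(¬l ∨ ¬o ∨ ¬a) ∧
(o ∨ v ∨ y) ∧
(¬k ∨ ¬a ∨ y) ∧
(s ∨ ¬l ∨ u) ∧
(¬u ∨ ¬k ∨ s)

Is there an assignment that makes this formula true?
No

No, the formula is not satisfiable.

No assignment of truth values to the variables can make all 43 clauses true simultaneously.

The formula is UNSAT (unsatisfiable).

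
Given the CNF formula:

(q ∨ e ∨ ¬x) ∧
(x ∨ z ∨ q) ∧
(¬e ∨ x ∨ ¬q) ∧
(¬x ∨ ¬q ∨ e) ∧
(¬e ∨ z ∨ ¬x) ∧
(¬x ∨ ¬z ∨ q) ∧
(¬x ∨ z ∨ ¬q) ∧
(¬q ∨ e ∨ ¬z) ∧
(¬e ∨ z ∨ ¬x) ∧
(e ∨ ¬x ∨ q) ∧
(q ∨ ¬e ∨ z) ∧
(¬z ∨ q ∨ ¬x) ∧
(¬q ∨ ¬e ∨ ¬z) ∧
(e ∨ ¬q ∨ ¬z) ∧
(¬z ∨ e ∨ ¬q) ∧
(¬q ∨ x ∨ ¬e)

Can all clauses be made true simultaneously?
Yes

Yes, the formula is satisfiable.

One satisfying assignment is: q=True, e=False, z=False, x=False

Verification: With this assignment, all 16 clauses evaluate to true.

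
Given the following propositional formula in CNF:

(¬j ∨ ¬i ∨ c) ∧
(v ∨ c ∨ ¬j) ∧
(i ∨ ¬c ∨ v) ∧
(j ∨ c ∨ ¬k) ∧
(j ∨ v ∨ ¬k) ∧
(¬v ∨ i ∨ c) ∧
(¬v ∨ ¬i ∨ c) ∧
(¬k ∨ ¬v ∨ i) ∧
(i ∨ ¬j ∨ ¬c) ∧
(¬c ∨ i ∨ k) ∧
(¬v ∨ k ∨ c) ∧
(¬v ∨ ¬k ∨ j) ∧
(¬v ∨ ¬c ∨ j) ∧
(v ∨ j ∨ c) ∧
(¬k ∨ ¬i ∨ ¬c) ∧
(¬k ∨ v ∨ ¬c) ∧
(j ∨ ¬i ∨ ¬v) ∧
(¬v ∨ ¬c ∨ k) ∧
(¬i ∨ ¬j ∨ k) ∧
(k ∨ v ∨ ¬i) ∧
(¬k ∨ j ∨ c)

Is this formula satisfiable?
No

No, the formula is not satisfiable.

No assignment of truth values to the variables can make all 21 clauses true simultaneously.

The formula is UNSAT (unsatisfiable).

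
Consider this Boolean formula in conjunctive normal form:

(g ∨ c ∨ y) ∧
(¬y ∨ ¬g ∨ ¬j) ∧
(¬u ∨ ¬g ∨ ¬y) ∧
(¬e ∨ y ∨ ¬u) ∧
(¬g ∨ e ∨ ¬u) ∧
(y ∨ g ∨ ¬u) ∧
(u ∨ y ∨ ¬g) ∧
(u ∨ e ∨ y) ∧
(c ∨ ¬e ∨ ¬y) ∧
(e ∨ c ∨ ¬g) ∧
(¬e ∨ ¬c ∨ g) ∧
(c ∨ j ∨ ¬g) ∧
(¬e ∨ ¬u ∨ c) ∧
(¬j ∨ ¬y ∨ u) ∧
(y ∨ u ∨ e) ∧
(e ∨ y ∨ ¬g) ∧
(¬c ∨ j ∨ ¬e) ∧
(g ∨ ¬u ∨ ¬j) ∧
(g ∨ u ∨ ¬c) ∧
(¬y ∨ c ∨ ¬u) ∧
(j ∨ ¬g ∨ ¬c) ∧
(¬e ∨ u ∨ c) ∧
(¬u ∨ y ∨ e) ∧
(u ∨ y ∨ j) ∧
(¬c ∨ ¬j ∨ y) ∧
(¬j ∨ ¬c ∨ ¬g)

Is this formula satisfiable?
Yes

Yes, the formula is satisfiable.

One satisfying assignment is: u=False, e=False, c=False, j=False, y=True, g=False

Verification: With this assignment, all 26 clauses evaluate to true.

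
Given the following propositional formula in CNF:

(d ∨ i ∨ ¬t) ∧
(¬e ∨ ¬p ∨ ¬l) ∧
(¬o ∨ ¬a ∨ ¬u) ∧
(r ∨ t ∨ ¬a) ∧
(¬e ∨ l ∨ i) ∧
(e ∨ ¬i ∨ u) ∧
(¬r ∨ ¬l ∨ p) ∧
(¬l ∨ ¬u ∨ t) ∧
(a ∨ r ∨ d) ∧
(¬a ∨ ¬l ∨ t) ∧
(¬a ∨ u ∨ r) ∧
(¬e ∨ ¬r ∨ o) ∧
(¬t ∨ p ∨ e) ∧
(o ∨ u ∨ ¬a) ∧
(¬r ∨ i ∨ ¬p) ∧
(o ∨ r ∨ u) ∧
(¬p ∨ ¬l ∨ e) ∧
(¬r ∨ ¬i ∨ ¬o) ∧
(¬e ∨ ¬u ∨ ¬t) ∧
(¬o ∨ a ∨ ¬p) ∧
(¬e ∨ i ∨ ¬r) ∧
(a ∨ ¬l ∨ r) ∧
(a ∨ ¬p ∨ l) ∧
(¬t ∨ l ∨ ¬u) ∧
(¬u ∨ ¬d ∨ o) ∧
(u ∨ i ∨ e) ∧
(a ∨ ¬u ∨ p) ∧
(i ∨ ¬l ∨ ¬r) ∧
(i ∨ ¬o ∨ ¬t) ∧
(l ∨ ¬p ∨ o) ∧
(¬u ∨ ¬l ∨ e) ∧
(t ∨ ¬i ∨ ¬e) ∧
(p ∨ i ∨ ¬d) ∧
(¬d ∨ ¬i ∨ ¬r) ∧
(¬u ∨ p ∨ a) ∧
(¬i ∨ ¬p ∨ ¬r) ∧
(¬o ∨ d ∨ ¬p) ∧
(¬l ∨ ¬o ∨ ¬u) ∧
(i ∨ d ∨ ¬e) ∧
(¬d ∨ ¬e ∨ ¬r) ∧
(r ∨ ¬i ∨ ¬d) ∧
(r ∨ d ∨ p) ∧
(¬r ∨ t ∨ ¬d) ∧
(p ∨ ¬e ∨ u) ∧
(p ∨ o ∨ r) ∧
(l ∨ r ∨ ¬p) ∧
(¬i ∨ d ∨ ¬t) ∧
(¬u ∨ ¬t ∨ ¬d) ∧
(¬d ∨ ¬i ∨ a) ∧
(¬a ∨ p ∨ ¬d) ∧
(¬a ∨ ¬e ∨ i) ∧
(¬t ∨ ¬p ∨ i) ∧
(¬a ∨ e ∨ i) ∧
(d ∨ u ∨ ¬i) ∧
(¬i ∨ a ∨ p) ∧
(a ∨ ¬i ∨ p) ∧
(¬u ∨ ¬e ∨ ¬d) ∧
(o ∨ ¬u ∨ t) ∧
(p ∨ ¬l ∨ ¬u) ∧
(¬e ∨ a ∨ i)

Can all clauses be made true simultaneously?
No

No, the formula is not satisfiable.

No assignment of truth values to the variables can make all 60 clauses true simultaneously.

The formula is UNSAT (unsatisfiable).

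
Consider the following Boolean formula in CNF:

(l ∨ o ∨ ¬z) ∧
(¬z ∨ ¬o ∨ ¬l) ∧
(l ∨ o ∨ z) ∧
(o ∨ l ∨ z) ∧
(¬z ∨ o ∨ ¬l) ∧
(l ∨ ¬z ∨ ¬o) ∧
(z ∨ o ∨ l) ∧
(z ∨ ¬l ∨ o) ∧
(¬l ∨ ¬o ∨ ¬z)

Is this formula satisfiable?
Yes

Yes, the formula is satisfiable.

One satisfying assignment is: l=False, z=False, o=True

Verification: With this assignment, all 9 clauses evaluate to true.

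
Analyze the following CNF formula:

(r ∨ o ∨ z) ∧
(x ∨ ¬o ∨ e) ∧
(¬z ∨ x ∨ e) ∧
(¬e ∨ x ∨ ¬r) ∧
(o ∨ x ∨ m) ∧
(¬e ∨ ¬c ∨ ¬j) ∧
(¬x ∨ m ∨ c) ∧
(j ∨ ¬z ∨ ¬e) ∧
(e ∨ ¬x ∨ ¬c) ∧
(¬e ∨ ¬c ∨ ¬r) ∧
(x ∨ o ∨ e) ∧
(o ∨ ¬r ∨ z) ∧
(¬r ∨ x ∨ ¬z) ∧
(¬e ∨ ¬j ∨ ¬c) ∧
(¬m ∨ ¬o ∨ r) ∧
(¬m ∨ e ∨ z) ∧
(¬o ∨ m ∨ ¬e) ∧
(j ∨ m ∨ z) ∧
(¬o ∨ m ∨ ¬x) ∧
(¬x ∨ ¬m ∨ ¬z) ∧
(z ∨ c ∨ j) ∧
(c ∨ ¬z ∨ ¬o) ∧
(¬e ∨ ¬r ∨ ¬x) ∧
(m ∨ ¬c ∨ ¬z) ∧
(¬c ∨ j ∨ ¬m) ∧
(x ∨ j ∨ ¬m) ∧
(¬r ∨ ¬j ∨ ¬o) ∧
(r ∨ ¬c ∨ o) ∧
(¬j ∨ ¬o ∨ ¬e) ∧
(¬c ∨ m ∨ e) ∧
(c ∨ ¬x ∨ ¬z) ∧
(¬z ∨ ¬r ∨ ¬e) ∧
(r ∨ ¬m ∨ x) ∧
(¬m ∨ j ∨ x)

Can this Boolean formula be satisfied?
No

No, the formula is not satisfiable.

No assignment of truth values to the variables can make all 34 clauses true simultaneously.

The formula is UNSAT (unsatisfiable).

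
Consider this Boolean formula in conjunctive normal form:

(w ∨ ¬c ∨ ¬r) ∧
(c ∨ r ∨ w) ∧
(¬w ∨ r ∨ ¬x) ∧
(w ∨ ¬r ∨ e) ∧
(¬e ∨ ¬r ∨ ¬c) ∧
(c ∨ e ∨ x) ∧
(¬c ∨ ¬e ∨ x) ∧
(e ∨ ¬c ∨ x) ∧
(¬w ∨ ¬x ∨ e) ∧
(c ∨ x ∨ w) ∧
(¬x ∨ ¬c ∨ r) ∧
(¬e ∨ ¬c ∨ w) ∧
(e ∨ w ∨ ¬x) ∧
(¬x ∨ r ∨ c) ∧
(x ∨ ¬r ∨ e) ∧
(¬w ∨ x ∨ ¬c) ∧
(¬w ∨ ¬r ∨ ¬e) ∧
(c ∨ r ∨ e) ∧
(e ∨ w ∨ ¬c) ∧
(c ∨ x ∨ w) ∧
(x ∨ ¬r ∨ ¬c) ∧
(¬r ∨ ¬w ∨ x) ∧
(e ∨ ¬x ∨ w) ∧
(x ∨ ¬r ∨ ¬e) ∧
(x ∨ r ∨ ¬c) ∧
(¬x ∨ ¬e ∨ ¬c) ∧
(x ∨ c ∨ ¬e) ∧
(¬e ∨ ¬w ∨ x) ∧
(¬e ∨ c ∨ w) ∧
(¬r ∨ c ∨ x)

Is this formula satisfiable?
No

No, the formula is not satisfiable.

No assignment of truth values to the variables can make all 30 clauses true simultaneously.

The formula is UNSAT (unsatisfiable).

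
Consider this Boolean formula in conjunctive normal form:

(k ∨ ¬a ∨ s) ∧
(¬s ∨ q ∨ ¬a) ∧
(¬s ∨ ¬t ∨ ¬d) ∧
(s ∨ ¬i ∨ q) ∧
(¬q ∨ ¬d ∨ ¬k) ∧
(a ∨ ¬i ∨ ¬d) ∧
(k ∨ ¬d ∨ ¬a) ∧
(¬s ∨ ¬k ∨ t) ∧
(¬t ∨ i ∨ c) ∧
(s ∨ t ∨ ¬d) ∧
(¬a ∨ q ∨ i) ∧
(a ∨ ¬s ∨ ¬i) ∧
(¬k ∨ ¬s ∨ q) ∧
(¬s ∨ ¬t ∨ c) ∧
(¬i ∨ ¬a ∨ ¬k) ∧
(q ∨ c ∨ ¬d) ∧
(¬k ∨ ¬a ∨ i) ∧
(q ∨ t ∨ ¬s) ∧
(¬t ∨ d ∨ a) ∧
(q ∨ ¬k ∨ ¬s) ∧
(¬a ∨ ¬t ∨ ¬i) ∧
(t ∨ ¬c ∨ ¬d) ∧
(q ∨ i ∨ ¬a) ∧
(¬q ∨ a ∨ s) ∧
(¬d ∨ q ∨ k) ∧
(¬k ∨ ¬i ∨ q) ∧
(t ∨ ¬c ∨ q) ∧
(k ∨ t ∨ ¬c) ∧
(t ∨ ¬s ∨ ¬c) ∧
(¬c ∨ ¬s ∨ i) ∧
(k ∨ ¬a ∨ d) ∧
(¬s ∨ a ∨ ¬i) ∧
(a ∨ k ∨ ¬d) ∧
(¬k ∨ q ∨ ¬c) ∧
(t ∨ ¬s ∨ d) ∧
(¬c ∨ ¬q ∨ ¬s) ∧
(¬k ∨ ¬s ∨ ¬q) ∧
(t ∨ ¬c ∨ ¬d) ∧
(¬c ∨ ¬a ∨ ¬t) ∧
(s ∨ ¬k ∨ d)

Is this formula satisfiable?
Yes

Yes, the formula is satisfiable.

One satisfying assignment is: a=False, d=False, c=False, k=False, t=False, q=False, i=False, s=False

Verification: With this assignment, all 40 clauses evaluate to true.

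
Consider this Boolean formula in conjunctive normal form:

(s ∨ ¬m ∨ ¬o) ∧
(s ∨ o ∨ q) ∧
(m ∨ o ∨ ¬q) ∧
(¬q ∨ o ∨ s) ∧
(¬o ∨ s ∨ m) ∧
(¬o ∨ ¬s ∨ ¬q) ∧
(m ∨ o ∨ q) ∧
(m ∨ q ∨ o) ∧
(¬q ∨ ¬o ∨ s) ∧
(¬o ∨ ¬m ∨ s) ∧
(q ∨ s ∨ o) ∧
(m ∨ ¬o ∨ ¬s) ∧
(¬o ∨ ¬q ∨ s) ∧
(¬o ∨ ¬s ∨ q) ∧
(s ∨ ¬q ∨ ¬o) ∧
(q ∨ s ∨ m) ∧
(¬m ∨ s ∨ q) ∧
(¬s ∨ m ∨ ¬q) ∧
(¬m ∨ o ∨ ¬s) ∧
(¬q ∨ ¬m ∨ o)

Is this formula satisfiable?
No

No, the formula is not satisfiable.

No assignment of truth values to the variables can make all 20 clauses true simultaneously.

The formula is UNSAT (unsatisfiable).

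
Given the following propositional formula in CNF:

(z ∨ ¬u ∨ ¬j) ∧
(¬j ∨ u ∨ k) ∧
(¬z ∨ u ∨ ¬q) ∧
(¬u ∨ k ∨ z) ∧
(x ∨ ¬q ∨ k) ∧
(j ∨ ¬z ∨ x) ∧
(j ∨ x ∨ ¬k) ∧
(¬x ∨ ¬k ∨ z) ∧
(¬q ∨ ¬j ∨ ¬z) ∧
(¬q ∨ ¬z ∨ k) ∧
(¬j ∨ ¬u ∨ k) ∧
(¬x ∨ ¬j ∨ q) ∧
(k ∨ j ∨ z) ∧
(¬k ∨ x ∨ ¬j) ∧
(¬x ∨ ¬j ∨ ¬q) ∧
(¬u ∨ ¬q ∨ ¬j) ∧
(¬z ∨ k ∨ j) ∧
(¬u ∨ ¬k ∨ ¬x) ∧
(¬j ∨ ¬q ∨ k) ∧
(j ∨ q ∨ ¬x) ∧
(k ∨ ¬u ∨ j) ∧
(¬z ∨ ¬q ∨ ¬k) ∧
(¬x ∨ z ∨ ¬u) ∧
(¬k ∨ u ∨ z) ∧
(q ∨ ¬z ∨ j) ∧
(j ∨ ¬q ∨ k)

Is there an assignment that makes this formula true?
No

No, the formula is not satisfiable.

No assignment of truth values to the variables can make all 26 clauses true simultaneously.

The formula is UNSAT (unsatisfiable).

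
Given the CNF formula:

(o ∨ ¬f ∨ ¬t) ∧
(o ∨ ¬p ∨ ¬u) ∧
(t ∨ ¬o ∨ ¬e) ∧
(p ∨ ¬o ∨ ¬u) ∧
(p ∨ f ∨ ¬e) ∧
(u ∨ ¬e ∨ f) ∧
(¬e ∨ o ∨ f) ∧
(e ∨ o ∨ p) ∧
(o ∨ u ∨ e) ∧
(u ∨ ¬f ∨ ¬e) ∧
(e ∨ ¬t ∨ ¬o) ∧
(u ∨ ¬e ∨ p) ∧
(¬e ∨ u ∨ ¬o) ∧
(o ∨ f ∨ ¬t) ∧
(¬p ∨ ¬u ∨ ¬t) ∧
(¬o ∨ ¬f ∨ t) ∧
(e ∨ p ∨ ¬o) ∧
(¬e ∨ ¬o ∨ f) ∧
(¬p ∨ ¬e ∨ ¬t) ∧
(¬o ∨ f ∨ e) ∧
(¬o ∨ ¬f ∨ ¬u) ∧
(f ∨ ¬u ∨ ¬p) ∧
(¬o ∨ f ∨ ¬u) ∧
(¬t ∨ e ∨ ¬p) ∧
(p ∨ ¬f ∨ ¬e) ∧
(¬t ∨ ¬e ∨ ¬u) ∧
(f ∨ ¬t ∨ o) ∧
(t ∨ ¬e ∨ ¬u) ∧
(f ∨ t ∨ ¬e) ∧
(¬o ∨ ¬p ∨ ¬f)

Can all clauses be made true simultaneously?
No

No, the formula is not satisfiable.

No assignment of truth values to the variables can make all 30 clauses true simultaneously.

The formula is UNSAT (unsatisfiable).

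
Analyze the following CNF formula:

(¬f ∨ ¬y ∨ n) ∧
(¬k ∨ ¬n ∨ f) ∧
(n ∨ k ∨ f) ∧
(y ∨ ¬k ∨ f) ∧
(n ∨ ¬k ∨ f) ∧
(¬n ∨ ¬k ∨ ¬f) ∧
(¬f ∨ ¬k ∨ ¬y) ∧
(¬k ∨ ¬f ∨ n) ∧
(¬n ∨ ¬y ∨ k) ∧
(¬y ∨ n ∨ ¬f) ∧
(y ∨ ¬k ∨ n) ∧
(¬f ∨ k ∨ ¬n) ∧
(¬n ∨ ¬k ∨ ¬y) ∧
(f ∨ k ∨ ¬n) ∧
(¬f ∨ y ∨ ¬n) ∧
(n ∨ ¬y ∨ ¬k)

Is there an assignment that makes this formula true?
Yes

Yes, the formula is satisfiable.

One satisfying assignment is: k=False, n=False, y=False, f=True

Verification: With this assignment, all 16 clauses evaluate to true.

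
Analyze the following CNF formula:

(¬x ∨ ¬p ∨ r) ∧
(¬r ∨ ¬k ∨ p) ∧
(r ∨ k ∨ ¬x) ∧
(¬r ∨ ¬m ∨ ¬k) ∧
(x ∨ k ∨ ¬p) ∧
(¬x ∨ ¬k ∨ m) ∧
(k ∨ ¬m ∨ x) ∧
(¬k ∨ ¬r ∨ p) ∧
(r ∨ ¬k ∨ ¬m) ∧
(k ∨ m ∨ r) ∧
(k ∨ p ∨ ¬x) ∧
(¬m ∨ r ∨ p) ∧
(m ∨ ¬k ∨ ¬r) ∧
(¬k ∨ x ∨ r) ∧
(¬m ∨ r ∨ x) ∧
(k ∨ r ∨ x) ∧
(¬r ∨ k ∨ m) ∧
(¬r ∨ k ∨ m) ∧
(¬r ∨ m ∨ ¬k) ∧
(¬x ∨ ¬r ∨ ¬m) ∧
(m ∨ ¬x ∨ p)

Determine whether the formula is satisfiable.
No

No, the formula is not satisfiable.

No assignment of truth values to the variables can make all 21 clauses true simultaneously.

The formula is UNSAT (unsatisfiable).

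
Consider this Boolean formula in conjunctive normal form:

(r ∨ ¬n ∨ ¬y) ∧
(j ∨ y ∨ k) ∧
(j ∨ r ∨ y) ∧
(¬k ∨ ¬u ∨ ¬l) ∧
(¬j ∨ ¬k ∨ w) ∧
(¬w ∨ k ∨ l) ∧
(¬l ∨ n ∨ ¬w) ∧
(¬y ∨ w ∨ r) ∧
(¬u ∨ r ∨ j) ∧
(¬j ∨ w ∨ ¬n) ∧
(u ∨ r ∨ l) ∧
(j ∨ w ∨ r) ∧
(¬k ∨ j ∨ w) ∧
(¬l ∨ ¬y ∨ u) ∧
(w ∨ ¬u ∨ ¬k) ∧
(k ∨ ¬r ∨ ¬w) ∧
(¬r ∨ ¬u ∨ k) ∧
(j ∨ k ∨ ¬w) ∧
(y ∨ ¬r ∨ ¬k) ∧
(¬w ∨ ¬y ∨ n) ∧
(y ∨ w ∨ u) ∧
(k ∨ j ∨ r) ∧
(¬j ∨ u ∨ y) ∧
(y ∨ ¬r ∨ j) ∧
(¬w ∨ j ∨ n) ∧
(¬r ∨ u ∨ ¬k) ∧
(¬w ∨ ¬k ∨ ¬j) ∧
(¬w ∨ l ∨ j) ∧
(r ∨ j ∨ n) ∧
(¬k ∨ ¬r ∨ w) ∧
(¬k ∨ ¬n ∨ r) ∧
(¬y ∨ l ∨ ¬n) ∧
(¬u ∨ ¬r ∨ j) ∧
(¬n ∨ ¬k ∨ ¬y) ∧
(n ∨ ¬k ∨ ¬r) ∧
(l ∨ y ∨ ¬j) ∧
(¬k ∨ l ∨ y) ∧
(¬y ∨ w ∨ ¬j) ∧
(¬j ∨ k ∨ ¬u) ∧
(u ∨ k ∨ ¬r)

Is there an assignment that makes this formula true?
No

No, the formula is not satisfiable.

No assignment of truth values to the variables can make all 40 clauses true simultaneously.

The formula is UNSAT (unsatisfiable).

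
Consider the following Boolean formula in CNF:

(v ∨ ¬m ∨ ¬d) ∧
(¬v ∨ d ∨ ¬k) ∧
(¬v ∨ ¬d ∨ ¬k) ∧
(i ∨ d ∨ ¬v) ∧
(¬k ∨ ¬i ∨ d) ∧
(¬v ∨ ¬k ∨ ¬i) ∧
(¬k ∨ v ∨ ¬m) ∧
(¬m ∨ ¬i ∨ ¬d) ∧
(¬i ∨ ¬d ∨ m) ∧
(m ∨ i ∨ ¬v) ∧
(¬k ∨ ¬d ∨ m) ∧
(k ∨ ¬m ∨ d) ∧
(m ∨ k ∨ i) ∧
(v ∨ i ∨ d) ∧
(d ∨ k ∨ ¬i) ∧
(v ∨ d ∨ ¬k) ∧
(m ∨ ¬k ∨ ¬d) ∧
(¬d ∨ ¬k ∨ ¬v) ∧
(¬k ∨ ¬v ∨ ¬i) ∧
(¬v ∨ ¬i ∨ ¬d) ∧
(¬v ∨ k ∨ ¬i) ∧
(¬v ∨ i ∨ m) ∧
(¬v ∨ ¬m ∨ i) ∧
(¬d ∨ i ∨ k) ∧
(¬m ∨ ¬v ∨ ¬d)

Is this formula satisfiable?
No

No, the formula is not satisfiable.

No assignment of truth values to the variables can make all 25 clauses true simultaneously.

The formula is UNSAT (unsatisfiable).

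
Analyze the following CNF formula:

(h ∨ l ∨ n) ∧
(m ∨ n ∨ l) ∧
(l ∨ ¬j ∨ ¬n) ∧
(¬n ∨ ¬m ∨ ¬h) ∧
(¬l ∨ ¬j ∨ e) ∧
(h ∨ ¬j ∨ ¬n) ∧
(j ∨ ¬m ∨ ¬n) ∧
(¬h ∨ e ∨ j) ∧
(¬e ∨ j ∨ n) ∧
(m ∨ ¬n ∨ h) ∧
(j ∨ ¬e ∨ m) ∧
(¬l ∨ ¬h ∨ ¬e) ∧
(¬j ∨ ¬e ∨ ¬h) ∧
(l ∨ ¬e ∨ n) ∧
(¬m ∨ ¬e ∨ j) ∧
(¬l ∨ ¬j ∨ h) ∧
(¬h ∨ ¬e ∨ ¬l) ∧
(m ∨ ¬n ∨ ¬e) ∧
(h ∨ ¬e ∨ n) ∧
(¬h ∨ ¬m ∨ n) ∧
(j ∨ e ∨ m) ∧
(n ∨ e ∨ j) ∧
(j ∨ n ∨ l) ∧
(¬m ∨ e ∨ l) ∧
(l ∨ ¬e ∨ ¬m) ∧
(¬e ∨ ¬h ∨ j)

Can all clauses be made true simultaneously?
No

No, the formula is not satisfiable.

No assignment of truth values to the variables can make all 26 clauses true simultaneously.

The formula is UNSAT (unsatisfiable).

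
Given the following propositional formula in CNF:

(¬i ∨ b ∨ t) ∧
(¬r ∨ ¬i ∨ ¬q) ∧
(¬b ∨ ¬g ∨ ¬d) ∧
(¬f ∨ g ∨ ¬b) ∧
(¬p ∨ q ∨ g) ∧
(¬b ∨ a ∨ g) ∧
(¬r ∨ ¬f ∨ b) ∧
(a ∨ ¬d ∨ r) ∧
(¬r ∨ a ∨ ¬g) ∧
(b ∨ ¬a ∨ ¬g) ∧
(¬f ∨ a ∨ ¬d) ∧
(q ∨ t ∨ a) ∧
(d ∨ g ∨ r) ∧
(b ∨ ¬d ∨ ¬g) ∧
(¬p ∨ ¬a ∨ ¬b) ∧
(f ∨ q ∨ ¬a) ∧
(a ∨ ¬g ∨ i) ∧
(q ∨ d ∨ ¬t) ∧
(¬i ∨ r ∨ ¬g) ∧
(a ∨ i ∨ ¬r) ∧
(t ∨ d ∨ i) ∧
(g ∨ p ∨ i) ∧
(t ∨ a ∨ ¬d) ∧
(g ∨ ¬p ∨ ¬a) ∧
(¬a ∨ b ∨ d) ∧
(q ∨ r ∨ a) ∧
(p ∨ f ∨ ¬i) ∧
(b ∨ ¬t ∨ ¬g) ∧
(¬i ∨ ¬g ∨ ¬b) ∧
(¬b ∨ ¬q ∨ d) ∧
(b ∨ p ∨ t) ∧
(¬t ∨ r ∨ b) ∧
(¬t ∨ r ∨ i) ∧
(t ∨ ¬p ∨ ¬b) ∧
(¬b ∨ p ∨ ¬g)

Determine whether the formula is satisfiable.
No

No, the formula is not satisfiable.

No assignment of truth values to the variables can make all 35 clauses true simultaneously.

The formula is UNSAT (unsatisfiable).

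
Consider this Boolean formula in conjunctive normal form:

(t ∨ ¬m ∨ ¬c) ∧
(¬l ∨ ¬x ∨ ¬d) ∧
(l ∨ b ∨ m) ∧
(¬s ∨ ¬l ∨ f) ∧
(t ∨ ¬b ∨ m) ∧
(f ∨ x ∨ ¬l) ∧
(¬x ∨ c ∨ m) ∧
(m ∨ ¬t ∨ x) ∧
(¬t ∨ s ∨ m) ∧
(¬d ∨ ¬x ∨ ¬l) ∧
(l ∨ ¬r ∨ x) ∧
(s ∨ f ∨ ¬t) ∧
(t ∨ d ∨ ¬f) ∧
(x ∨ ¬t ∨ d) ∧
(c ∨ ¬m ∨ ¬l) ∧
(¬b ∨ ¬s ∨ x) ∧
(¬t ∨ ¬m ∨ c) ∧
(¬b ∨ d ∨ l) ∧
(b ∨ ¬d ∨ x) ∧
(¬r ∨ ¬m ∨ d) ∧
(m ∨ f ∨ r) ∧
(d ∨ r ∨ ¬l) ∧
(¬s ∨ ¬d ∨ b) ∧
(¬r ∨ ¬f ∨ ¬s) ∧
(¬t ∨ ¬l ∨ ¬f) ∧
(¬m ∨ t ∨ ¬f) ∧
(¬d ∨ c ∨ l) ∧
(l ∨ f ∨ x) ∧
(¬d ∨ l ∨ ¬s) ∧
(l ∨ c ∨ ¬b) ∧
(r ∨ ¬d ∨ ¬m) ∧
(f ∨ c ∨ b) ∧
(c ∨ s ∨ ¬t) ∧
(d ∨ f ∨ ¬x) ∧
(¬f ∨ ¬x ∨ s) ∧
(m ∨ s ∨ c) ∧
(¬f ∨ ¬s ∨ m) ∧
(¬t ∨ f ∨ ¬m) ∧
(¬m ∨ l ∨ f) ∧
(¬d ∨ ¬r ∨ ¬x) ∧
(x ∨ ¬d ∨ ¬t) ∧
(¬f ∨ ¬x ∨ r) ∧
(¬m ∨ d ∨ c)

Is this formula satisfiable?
No

No, the formula is not satisfiable.

No assignment of truth values to the variables can make all 43 clauses true simultaneously.

The formula is UNSAT (unsatisfiable).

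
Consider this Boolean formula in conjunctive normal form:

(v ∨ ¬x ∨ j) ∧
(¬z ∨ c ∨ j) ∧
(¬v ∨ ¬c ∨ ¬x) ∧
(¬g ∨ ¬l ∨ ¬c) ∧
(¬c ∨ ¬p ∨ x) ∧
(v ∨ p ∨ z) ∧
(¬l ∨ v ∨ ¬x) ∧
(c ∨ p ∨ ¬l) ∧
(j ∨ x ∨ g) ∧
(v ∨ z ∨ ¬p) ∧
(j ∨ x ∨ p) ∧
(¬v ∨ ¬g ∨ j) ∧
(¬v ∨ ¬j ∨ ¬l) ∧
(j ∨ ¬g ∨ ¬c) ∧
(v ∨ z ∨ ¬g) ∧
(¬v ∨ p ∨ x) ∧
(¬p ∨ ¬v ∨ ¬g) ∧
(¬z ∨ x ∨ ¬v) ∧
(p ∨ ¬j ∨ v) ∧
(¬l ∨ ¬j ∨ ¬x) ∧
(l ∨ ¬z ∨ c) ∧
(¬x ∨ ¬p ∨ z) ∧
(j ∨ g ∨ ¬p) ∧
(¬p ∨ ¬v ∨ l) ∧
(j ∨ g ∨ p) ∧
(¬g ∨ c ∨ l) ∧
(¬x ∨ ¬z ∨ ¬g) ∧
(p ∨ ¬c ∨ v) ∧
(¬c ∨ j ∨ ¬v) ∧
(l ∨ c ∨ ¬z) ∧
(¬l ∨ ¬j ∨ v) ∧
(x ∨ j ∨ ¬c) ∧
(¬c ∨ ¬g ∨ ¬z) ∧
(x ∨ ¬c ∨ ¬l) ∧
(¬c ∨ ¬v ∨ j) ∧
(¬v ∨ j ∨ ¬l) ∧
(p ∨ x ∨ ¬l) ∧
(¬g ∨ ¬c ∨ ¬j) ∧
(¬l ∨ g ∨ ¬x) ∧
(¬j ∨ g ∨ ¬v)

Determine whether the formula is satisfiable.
Yes

Yes, the formula is satisfiable.

One satisfying assignment is: x=True, g=False, v=False, c=True, z=True, j=True, p=True, l=False

Verification: With this assignment, all 40 clauses evaluate to true.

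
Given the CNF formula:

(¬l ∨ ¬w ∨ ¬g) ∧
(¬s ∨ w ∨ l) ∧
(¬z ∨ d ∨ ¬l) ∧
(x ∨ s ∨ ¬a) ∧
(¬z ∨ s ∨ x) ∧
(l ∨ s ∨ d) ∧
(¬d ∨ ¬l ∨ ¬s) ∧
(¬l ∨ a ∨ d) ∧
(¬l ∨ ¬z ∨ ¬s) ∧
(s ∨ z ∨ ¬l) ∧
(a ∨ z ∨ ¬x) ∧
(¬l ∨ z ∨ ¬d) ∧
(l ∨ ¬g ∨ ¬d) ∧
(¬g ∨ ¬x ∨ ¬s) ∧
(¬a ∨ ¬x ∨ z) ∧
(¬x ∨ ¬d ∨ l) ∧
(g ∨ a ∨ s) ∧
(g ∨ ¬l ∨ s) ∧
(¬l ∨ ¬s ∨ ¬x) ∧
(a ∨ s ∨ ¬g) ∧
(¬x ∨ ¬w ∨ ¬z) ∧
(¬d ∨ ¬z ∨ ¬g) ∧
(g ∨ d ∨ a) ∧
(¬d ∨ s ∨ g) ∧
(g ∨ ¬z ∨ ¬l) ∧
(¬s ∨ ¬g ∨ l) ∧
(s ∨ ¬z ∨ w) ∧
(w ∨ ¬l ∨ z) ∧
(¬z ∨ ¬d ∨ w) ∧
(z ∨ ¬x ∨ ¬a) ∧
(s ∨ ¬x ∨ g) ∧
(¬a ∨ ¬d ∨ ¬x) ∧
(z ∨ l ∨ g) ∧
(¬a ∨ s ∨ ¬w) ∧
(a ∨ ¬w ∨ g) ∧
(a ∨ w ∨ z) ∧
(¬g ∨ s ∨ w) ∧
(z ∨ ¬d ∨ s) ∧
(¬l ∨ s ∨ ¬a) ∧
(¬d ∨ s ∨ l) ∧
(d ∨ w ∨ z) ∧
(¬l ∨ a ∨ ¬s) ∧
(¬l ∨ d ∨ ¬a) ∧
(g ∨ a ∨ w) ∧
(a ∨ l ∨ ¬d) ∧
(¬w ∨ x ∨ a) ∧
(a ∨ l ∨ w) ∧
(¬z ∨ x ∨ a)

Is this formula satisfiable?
Yes

Yes, the formula is satisfiable.

One satisfying assignment is: g=False, d=True, s=True, w=True, a=True, l=False, z=True, x=False

Verification: With this assignment, all 48 clauses evaluate to true.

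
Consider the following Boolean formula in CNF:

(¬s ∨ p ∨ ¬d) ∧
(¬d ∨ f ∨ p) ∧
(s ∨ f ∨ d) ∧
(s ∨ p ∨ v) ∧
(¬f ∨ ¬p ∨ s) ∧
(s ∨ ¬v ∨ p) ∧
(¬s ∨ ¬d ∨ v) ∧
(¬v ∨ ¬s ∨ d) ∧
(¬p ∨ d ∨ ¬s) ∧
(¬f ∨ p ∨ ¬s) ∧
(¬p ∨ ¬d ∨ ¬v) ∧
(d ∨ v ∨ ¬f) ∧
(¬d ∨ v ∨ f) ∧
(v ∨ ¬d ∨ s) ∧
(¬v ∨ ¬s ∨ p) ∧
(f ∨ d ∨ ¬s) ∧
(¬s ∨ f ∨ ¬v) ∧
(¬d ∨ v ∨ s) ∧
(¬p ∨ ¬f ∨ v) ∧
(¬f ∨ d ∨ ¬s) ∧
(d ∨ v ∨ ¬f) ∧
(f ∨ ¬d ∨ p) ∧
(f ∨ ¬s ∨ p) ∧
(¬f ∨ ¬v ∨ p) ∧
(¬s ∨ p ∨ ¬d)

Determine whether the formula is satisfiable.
No

No, the formula is not satisfiable.

No assignment of truth values to the variables can make all 25 clauses true simultaneously.

The formula is UNSAT (unsatisfiable).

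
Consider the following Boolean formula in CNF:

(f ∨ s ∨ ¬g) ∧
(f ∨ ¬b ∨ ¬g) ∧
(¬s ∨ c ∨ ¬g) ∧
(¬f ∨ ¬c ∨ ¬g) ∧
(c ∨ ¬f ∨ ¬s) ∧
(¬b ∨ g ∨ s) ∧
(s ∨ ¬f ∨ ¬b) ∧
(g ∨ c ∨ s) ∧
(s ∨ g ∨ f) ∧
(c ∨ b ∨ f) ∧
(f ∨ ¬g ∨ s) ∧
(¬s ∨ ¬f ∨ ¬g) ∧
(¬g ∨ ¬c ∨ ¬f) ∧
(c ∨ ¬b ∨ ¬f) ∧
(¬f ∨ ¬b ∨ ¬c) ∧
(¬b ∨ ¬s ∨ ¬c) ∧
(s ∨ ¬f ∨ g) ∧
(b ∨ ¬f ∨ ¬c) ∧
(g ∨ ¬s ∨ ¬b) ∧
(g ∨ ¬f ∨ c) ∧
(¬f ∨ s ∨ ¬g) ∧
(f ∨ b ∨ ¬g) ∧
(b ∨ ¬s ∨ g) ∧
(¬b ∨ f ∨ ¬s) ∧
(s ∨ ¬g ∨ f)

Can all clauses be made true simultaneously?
No

No, the formula is not satisfiable.

No assignment of truth values to the variables can make all 25 clauses true simultaneously.

The formula is UNSAT (unsatisfiable).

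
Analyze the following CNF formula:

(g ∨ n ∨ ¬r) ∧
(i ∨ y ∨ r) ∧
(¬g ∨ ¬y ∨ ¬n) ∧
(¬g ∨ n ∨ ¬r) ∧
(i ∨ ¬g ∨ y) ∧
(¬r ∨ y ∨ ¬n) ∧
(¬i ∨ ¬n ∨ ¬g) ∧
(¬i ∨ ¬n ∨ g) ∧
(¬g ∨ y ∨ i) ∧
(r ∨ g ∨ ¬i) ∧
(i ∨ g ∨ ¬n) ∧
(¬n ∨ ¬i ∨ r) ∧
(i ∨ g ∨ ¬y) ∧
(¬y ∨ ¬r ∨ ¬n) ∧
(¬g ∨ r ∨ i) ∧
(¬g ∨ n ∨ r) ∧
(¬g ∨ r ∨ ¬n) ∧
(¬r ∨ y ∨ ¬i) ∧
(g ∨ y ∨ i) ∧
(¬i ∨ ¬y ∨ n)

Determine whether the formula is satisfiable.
No

No, the formula is not satisfiable.

No assignment of truth values to the variables can make all 20 clauses true simultaneously.

The formula is UNSAT (unsatisfiable).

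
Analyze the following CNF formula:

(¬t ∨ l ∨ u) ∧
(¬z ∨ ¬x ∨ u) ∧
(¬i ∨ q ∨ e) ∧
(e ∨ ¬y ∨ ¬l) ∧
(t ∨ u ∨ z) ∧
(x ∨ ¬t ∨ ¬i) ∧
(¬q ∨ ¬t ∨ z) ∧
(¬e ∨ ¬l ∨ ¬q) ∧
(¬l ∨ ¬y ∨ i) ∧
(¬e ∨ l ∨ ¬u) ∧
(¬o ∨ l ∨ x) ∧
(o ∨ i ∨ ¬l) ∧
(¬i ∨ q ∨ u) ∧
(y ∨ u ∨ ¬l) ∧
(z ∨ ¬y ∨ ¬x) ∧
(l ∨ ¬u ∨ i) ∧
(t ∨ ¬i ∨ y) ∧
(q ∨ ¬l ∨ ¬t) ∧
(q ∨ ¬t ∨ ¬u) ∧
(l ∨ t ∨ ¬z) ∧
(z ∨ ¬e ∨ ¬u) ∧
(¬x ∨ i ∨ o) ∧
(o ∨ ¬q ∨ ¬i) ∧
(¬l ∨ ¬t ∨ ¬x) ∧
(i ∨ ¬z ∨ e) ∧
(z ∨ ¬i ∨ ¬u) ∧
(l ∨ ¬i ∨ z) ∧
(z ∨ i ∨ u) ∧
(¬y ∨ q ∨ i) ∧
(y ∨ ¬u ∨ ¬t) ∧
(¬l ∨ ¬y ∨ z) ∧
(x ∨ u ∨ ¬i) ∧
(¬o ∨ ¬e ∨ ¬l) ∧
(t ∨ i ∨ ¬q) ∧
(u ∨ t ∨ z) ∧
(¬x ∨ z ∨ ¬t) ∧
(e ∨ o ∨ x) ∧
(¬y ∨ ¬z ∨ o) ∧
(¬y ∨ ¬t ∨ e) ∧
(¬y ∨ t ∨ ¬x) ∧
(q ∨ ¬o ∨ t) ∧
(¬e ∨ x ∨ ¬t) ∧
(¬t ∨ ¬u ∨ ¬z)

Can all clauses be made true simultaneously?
No

No, the formula is not satisfiable.

No assignment of truth values to the variables can make all 43 clauses true simultaneously.

The formula is UNSAT (unsatisfiable).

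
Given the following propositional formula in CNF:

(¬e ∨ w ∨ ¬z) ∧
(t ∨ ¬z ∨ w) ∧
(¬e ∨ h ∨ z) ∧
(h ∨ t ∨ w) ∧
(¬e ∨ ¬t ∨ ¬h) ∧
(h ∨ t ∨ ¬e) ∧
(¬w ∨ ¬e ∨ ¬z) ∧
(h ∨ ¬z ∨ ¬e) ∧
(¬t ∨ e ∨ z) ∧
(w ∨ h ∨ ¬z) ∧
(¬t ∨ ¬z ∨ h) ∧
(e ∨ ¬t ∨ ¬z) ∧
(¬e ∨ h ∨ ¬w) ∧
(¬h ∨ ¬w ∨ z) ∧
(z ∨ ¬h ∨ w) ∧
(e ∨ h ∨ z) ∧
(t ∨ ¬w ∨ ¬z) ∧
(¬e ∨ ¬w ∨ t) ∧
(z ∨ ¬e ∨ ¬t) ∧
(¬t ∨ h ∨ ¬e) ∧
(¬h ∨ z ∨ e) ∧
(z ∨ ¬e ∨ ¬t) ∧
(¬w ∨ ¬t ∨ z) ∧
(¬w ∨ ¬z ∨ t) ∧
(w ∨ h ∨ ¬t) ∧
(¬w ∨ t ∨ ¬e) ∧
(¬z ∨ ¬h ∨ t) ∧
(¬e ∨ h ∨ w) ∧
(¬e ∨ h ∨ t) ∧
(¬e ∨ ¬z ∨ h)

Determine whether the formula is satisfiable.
No

No, the formula is not satisfiable.

No assignment of truth values to the variables can make all 30 clauses true simultaneously.

The formula is UNSAT (unsatisfiable).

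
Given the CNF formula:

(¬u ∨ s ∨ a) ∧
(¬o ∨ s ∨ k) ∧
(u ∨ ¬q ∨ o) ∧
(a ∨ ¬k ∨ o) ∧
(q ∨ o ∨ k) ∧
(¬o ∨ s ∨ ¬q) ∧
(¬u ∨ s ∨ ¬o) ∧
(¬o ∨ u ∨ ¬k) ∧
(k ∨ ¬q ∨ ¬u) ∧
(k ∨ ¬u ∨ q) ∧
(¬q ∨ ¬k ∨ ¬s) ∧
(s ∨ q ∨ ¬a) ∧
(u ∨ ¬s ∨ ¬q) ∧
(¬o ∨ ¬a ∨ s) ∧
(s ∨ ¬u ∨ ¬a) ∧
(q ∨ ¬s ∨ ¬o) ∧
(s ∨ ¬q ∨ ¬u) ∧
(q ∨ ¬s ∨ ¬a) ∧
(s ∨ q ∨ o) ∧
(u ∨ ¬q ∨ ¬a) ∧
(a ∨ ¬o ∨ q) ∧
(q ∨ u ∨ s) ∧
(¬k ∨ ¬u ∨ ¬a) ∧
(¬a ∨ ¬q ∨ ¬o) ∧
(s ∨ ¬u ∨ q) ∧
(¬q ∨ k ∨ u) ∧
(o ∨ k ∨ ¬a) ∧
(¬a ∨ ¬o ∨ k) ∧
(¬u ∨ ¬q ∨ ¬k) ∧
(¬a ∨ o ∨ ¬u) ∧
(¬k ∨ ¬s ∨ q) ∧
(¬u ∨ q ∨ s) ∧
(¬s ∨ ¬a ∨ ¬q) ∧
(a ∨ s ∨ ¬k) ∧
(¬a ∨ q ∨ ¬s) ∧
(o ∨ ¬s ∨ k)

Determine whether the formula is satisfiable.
No

No, the formula is not satisfiable.

No assignment of truth values to the variables can make all 36 clauses true simultaneously.

The formula is UNSAT (unsatisfiable).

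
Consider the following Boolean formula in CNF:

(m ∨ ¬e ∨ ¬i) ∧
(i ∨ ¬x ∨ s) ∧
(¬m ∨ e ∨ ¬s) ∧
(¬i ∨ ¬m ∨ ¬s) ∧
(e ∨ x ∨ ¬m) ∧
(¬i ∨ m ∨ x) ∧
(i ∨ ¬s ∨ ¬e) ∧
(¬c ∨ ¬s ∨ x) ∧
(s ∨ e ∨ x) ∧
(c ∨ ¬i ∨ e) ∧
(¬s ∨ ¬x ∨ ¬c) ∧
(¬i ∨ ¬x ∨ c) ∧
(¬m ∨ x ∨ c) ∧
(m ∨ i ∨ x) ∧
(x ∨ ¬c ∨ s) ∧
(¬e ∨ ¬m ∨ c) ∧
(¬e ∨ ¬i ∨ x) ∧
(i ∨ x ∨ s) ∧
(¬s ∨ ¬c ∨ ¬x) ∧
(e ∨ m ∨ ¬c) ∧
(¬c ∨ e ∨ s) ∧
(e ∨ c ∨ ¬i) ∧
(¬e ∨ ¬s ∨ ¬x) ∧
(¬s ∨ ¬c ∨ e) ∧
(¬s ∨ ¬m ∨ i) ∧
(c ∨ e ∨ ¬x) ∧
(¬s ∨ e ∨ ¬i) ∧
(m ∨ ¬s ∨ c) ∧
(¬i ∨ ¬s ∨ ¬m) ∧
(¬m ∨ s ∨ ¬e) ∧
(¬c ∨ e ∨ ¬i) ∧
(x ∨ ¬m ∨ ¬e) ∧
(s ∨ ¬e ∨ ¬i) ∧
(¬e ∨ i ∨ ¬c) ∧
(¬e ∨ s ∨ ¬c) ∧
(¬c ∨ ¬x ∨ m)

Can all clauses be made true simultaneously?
No

No, the formula is not satisfiable.

No assignment of truth values to the variables can make all 36 clauses true simultaneously.

The formula is UNSAT (unsatisfiable).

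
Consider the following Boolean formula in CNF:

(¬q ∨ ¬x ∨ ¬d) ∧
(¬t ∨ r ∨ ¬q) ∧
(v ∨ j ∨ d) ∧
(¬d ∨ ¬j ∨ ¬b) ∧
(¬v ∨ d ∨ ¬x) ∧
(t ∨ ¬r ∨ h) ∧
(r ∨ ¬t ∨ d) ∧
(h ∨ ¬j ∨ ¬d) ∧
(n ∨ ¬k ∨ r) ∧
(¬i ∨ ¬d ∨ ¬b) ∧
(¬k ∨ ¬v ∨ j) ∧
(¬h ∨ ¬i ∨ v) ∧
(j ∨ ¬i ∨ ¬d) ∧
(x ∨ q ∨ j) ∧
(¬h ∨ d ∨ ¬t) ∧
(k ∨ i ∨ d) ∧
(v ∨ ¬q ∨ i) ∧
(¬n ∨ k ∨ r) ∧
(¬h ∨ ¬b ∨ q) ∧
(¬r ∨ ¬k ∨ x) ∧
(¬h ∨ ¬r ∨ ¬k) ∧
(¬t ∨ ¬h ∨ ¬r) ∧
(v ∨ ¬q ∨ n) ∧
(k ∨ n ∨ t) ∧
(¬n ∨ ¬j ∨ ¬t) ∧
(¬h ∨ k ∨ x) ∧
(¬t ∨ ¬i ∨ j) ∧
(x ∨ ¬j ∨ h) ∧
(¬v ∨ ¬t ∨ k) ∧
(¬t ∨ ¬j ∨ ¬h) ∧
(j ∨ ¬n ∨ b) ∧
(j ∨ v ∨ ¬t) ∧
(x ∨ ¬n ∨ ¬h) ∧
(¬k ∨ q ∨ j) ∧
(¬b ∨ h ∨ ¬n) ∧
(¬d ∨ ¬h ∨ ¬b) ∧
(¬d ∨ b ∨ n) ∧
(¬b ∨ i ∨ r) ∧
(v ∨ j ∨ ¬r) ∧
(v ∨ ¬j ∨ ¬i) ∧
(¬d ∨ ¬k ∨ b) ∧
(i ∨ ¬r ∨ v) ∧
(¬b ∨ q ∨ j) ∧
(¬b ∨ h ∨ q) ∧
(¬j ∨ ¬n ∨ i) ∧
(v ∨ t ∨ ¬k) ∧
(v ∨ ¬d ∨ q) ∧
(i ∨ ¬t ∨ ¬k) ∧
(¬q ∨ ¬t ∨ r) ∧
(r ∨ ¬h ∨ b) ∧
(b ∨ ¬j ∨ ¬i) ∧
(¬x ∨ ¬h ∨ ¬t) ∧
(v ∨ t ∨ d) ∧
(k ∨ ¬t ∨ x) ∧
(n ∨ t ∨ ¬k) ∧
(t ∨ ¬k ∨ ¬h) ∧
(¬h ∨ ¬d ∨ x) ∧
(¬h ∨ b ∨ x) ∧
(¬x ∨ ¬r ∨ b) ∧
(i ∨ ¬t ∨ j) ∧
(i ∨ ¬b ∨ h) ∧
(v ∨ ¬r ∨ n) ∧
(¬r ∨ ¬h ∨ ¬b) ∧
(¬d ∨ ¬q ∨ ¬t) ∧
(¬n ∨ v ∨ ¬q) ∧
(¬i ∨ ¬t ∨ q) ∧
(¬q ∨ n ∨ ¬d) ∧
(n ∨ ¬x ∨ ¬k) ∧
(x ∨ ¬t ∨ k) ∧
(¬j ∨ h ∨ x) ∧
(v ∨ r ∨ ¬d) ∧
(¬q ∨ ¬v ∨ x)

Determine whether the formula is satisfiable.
No

No, the formula is not satisfiable.

No assignment of truth values to the variables can make all 72 clauses true simultaneously.

The formula is UNSAT (unsatisfiable).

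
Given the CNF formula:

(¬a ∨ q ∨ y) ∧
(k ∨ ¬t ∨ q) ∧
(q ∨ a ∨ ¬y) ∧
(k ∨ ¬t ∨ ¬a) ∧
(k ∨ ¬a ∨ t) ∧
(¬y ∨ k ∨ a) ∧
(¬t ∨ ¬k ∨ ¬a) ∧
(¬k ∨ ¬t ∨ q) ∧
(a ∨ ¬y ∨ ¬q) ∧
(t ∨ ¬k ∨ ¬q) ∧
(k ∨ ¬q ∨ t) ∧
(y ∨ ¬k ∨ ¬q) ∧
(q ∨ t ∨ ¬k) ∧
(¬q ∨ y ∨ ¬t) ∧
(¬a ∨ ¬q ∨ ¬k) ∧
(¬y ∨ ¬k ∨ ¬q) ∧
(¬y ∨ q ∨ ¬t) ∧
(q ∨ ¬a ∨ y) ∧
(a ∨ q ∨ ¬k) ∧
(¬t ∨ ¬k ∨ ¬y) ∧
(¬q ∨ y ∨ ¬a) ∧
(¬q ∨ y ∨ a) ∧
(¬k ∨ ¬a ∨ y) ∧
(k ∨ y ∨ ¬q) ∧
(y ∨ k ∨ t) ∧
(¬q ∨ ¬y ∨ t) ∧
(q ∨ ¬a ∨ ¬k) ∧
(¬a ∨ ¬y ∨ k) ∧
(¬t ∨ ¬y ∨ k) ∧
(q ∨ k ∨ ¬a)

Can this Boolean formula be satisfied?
No

No, the formula is not satisfiable.

No assignment of truth values to the variables can make all 30 clauses true simultaneously.

The formula is UNSAT (unsatisfiable).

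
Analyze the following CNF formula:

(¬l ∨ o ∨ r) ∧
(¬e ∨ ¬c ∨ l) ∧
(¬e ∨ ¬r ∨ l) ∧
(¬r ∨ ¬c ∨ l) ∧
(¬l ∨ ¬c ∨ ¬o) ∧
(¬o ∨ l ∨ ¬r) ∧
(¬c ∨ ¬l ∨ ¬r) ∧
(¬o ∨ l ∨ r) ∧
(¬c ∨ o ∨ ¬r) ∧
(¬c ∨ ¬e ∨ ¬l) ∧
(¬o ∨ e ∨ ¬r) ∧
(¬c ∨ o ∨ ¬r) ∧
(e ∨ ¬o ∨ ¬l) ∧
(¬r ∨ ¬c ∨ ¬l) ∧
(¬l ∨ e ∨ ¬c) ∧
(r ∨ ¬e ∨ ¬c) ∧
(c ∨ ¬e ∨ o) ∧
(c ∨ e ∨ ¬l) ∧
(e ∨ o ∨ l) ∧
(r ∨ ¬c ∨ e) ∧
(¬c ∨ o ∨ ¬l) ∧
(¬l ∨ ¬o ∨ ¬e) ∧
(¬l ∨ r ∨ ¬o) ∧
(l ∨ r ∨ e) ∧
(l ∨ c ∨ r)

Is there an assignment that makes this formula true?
No

No, the formula is not satisfiable.

No assignment of truth values to the variables can make all 25 clauses true simultaneously.

The formula is UNSAT (unsatisfiable).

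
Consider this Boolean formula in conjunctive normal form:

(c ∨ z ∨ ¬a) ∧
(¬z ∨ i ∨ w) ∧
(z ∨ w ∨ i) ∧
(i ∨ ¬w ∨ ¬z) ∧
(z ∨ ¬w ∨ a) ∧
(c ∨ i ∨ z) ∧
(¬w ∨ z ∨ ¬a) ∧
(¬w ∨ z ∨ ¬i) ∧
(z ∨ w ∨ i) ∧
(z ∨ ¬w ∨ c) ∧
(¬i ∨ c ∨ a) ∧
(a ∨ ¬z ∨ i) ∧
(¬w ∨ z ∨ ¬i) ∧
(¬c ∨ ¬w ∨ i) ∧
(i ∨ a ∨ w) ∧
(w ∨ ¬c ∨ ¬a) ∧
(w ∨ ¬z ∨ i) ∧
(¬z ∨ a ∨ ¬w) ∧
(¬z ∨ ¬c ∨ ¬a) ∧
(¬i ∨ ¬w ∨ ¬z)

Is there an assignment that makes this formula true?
Yes

Yes, the formula is satisfiable.

One satisfying assignment is: w=False, i=True, a=False, z=False, c=True

Verification: With this assignment, all 20 clauses evaluate to true.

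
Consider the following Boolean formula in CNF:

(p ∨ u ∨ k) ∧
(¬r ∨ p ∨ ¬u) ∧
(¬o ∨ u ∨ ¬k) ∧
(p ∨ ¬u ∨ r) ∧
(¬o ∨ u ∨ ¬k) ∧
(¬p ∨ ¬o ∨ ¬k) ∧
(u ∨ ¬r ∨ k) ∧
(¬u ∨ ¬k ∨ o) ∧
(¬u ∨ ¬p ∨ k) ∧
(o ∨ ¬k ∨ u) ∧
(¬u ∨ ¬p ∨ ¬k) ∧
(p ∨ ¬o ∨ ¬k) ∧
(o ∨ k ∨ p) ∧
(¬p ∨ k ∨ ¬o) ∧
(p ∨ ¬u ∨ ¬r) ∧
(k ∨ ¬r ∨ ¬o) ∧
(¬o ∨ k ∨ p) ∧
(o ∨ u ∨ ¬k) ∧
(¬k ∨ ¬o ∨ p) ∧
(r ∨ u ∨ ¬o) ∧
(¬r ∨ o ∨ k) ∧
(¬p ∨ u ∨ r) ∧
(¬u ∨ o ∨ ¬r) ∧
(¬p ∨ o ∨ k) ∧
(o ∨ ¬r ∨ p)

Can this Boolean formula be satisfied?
No

No, the formula is not satisfiable.

No assignment of truth values to the variables can make all 25 clauses true simultaneously.

The formula is UNSAT (unsatisfiable).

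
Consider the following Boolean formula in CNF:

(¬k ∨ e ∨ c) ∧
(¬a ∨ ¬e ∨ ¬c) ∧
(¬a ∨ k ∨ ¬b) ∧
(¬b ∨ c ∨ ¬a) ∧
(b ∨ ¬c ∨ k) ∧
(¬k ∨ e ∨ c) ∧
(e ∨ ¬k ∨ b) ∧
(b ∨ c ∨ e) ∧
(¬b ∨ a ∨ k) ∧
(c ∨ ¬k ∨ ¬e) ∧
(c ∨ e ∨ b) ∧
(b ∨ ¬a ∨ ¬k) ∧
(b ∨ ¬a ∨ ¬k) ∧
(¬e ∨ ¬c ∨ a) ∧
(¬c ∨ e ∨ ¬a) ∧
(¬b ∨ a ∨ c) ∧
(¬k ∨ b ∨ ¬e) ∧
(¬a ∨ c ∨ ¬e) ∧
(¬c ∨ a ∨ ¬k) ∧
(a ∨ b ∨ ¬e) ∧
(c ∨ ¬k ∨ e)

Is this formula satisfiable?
No

No, the formula is not satisfiable.

No assignment of truth values to the variables can make all 21 clauses true simultaneously.

The formula is UNSAT (unsatisfiable).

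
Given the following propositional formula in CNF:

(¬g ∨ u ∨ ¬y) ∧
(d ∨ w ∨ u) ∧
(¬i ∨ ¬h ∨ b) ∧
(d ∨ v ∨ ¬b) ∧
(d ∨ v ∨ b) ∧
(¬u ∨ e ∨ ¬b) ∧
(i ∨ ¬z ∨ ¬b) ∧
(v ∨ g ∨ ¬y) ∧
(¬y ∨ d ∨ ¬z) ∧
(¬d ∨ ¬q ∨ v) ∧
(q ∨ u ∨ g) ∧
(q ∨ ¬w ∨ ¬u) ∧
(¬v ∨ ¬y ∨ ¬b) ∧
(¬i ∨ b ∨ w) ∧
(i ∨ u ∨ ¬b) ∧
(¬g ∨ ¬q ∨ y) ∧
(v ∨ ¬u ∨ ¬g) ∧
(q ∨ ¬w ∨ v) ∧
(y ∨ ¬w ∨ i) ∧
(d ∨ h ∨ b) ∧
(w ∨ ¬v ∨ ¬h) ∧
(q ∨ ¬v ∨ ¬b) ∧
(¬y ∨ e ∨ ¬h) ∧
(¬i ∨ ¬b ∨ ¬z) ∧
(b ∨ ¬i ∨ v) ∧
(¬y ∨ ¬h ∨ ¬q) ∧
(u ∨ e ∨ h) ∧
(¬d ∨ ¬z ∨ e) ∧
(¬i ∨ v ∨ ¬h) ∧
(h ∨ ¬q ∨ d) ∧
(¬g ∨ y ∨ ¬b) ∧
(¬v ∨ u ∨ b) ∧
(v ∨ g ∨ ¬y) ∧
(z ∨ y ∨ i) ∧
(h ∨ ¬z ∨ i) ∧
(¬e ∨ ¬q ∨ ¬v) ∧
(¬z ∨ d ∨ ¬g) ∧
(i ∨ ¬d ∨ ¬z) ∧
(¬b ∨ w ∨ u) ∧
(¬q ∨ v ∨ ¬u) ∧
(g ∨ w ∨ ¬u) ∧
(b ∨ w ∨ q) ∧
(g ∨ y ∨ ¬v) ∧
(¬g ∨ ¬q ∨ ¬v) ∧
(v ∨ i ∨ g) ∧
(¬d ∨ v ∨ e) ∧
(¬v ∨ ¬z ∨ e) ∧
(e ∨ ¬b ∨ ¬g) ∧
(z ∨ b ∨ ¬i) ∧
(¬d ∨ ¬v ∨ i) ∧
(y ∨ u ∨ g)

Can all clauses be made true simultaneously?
No

No, the formula is not satisfiable.

No assignment of truth values to the variables can make all 51 clauses true simultaneously.

The formula is UNSAT (unsatisfiable).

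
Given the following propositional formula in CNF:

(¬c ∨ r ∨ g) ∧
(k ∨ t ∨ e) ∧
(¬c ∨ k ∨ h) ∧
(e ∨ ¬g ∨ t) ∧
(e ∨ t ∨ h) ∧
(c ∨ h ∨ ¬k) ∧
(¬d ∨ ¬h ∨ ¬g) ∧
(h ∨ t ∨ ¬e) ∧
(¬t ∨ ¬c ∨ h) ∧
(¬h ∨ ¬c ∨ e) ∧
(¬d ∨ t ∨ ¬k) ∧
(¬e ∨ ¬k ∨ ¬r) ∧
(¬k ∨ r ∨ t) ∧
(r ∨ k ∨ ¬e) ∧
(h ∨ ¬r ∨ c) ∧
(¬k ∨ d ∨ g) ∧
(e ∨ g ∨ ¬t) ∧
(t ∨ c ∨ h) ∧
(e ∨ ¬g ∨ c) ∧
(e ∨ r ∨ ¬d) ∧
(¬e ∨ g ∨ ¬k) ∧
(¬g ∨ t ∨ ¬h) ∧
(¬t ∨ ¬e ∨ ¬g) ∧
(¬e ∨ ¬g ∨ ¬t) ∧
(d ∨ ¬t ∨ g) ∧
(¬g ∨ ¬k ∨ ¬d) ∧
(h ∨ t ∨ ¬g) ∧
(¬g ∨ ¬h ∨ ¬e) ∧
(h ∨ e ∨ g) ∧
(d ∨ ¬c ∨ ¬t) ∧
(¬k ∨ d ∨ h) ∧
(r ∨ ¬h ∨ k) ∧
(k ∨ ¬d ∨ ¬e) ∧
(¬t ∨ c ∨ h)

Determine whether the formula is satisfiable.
Yes

Yes, the formula is satisfiable.

One satisfying assignment is: k=False, t=False, e=True, c=True, d=False, g=False, h=True, r=True

Verification: With this assignment, all 34 clauses evaluate to true.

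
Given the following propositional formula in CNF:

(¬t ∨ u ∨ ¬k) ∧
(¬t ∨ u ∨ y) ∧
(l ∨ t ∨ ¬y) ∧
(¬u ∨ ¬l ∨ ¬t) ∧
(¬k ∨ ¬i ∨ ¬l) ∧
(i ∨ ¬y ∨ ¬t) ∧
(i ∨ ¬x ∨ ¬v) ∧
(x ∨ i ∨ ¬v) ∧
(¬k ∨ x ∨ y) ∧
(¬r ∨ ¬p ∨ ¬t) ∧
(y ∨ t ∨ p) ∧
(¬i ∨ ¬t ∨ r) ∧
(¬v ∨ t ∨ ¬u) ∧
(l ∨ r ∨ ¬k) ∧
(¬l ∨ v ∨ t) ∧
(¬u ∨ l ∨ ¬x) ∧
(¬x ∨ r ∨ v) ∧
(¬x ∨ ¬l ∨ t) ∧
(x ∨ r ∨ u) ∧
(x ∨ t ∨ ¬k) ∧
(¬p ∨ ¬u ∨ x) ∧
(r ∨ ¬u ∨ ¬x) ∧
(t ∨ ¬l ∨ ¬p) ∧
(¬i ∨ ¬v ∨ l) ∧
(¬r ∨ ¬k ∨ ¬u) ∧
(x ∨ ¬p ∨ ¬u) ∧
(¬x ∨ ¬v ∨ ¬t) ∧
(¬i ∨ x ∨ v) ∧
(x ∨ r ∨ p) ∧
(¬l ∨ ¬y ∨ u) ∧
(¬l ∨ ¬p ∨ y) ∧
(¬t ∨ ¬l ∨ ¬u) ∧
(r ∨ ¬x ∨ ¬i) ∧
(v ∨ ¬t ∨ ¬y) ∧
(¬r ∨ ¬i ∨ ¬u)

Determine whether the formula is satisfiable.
Yes

Yes, the formula is satisfiable.

One satisfying assignment is: r=True, u=True, v=False, x=False, l=False, p=False, k=False, i=False, t=True, y=False

Verification: With this assignment, all 35 clauses evaluate to true.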